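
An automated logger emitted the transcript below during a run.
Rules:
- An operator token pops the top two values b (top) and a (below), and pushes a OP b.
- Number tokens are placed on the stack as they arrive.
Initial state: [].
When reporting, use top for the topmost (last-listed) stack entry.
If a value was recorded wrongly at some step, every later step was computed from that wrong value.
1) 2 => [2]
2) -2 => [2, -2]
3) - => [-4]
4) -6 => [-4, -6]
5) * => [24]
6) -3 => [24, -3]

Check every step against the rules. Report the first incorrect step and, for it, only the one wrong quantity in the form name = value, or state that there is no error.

1. push 2: top = 2 (exactly as logged)
2. push -2: top = -2 (matches)
3. 2 - -2 = 4 (this is not what the transcript shows)
First incorrect step: 3; the correct value is top = 4.

step 3, top = 4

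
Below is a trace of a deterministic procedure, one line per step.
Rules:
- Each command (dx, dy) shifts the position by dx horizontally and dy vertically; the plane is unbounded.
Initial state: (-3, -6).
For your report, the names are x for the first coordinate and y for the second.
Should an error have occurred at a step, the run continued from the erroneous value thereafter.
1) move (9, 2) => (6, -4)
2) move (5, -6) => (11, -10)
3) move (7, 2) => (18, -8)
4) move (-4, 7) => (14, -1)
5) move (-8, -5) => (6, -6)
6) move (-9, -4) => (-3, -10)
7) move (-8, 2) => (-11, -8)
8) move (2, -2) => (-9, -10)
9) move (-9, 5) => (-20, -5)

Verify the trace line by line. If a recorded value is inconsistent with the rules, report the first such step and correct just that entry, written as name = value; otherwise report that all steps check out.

step 9, x = -18

step 1: x = -3 + (9) = 6, y = -6 + (2) = -4 -> agrees with the trace
step 2: x = 6 + (5) = 11, y = -4 + (-6) = -10 -> agrees with the trace
step 3: x = 11 + (7) = 18, y = -10 + (2) = -8 -> in agreement
step 4: x = 18 + (-4) = 14, y = -8 + (7) = -1 -> verified
step 5: x = 14 + (-8) = 6, y = -1 + (-5) = -6 -> checks out
step 6: x = 6 + (-9) = -3, y = -6 + (-4) = -10 -> in agreement
step 7: x = -3 + (-8) = -11, y = -10 + (2) = -8 -> consistent with the trace
step 8: x = -11 + (2) = -9, y = -8 + (-2) = -10 -> in agreement
step 9: x = -9 + (-9) = -18, y = -10 + (5) = -5 -> this is not what the trace shows
First deviation found at step 9; the corrected entry is x = -18.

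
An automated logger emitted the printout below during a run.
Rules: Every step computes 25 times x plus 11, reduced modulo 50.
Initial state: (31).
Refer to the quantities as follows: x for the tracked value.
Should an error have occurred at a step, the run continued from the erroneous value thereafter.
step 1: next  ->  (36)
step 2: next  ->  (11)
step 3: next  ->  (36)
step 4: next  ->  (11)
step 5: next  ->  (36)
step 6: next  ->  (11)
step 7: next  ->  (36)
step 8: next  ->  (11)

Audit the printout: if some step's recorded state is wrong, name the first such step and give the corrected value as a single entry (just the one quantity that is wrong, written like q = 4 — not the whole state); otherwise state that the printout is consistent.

no error

Recomputing the run from the initial state:
step 1: x = 36
step 2: x = 11
step 3: x = 36
step 4: x = 11
step 5: x = 36
step 6: x = 11
step 7: x = 36
step 8: x = 11
This matches the printout at every step.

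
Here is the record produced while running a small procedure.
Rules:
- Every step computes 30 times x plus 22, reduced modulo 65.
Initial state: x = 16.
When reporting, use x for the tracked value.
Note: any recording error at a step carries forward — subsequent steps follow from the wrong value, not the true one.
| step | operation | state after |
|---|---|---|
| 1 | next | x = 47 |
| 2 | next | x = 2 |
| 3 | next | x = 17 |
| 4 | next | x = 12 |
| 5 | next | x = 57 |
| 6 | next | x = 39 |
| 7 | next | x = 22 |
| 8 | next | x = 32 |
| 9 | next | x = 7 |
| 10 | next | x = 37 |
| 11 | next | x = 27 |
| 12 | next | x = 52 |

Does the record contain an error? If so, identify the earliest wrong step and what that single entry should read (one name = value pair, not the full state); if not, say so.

Recomputing the run from the initial state:
step 1: x = 47
step 2: x = 2
step 3: x = 17
step 4: x = 12
step 5: x = 57
step 6: x = 42
step 7: x = 47
step 8: x = 2
step 9: x = 17
step 10: x = 12
step 11: x = 57
step 12: x = 42
The first disagreement with the record is at step 6, where the value should be x = 42.

step 6, x = 42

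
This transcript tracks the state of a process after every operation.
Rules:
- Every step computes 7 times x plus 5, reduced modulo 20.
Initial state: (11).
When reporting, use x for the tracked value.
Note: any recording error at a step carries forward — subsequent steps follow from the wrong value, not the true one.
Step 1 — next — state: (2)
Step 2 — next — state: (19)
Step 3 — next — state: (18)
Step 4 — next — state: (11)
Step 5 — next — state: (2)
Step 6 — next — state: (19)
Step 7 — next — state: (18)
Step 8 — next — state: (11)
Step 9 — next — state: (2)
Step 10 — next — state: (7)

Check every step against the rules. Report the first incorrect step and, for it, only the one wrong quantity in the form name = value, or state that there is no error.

step 10, x = 19

Recomputing the run from the initial state:
step 1: x = 2
step 2: x = 19
step 3: x = 18
step 4: x = 11
step 5: x = 2
step 6: x = 19
step 7: x = 18
step 8: x = 11
step 9: x = 2
step 10: x = 19
The first disagreement with the transcript is at step 10, where the value should be x = 19.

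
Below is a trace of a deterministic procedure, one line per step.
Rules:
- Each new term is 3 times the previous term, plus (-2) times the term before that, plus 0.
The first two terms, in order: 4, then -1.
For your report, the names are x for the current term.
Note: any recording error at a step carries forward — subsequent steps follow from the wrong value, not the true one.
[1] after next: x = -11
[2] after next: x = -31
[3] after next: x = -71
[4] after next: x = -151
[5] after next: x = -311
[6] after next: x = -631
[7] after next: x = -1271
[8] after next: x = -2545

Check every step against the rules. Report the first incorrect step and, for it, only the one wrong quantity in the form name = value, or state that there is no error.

step 1: x = 3*(-1) + (-2)*(4) + (0) = -11 -> in agreement
step 2: x = 3*(-11) + (-2)*(-1) + (0) = -31 -> exactly as logged
step 3: x = 3*(-31) + (-2)*(-11) + (0) = -71 -> matches
step 4: x = 3*(-71) + (-2)*(-31) + (0) = -151 -> consistent with the trace
step 5: x = 3*(-151) + (-2)*(-71) + (0) = -311 -> agrees with the trace
step 6: x = 3*(-311) + (-2)*(-151) + (0) = -631 -> consistent with the trace
step 7: x = 3*(-631) + (-2)*(-311) + (0) = -1271 -> confirmed correct
step 8: x = 3*(-1271) + (-2)*(-631) + (0) = -2551 -> the recorded entry deviates here
First incorrect step: 8; the correct value is x = -2551.

step 8, x = -2551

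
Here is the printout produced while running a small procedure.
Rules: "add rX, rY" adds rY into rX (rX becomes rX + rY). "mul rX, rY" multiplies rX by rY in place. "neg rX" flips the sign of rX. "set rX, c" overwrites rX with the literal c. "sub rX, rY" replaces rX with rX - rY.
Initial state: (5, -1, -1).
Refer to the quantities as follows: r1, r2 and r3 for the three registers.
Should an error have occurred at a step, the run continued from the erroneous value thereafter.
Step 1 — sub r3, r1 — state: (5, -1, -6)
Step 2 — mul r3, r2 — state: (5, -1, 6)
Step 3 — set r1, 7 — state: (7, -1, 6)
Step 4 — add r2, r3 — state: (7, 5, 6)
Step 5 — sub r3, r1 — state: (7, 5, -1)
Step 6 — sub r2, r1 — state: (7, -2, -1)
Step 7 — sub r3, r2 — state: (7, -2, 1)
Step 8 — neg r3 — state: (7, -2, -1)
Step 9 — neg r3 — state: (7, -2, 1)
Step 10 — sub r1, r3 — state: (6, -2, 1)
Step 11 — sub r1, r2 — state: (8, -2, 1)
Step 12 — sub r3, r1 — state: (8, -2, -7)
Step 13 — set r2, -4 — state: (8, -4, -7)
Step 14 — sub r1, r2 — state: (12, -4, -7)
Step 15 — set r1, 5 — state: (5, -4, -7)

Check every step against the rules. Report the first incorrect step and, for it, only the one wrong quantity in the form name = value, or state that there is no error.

Recomputing the run from the initial state:
step 1: r1 = 5, r2 = -1, r3 = -6
step 2: r1 = 5, r2 = -1, r3 = 6
step 3: r1 = 7, r2 = -1, r3 = 6
step 4: r1 = 7, r2 = 5, r3 = 6
step 5: r1 = 7, r2 = 5, r3 = -1
step 6: r1 = 7, r2 = -2, r3 = -1
step 7: r1 = 7, r2 = -2, r3 = 1
step 8: r1 = 7, r2 = -2, r3 = -1
step 9: r1 = 7, r2 = -2, r3 = 1
step 10: r1 = 6, r2 = -2, r3 = 1
step 11: r1 = 8, r2 = -2, r3 = 1
step 12: r1 = 8, r2 = -2, r3 = -7
step 13: r1 = 8, r2 = -4, r3 = -7
step 14: r1 = 12, r2 = -4, r3 = -7
step 15: r1 = 5, r2 = -4, r3 = -7
This matches the printout at every step.

no error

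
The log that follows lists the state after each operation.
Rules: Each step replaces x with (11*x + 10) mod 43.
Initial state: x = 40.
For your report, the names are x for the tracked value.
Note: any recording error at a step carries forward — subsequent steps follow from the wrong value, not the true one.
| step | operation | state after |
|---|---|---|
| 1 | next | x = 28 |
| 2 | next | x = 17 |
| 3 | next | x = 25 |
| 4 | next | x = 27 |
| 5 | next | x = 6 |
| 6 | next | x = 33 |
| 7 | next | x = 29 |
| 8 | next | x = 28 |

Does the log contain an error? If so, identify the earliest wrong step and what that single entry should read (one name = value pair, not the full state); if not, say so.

step 1, x = 20

Step 1: x = (11*40 + 10) mod 43 = 20 — a discrepancy with the log.
That makes step 1 the first incorrect line — x = 20 is what it should show.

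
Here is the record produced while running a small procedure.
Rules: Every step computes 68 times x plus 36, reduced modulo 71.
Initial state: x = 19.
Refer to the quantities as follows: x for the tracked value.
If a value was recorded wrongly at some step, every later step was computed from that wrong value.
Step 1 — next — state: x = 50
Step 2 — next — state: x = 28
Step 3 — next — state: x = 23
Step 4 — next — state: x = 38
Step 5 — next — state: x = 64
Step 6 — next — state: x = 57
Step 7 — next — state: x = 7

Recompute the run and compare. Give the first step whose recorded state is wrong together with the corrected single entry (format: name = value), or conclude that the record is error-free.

step 1: x = (68*19 + 36) mod 71 = 50 -> no discrepancy
step 2: x = (68*50 + 36) mod 71 = 28 -> checks out
step 3: x = (68*28 + 36) mod 71 = 23 -> matches
step 4: x = (68*23 + 36) mod 71 = 38 -> checks out
step 5: x = (68*38 + 36) mod 71 = 64 -> no discrepancy
step 6: x = (68*64 + 36) mod 71 = 57 -> consistent with the record
step 7: x = (68*57 + 36) mod 71 = 7 -> exactly as logged
The recomputation confirms every line.

no error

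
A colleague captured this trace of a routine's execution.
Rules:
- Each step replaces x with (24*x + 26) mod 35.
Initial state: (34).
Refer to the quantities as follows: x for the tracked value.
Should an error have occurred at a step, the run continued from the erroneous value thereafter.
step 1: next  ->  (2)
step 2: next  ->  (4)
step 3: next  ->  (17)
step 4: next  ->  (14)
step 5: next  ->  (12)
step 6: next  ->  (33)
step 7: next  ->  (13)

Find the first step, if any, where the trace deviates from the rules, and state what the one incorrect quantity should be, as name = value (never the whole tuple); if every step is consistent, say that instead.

step 6, x = 34

Recomputing the run from the initial state:
step 1: x = 2
step 2: x = 4
step 3: x = 17
step 4: x = 14
step 5: x = 12
step 6: x = 34
step 7: x = 2
The first disagreement with the trace is at step 6, where the value should be x = 34.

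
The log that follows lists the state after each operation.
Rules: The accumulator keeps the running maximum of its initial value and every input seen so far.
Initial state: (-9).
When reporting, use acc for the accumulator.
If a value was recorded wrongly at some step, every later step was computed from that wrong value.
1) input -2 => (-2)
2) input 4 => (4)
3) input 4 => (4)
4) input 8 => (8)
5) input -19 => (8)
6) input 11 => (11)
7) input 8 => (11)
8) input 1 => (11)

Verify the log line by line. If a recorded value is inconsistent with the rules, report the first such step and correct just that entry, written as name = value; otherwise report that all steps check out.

no error

1. acc = max(-9, -2) = -2 (verified)
2. acc = max(-2, 4) = 4 (agrees with the log)
3. acc = max(4, 4) = 4 (exactly as logged)
4. acc = max(4, 8) = 8 (exactly as logged)
5. acc = max(8, -19) = 8 (same as recorded)
6. acc = max(8, 11) = 11 (verified)
7. acc = max(11, 8) = 11 (same as recorded)
8. acc = max(11, 1) = 11 (consistent with the log)
The recomputation confirms every line.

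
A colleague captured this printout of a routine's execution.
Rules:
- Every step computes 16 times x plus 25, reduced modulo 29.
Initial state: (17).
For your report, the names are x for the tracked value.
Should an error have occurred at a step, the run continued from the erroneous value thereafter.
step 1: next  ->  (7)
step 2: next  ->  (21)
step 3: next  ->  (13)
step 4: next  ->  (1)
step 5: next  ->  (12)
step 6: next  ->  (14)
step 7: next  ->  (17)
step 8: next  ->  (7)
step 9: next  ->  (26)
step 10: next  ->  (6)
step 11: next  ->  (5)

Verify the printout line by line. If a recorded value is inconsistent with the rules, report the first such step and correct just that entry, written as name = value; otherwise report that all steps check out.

Recomputing the run from the initial state:
step 1: x = 7
step 2: x = 21
step 3: x = 13
step 4: x = 1
step 5: x = 12
step 6: x = 14
step 7: x = 17
step 8: x = 7
step 9: x = 21
step 10: x = 13
step 11: x = 1
The first disagreement with the printout is at step 9, where the value should be x = 21.

step 9, x = 21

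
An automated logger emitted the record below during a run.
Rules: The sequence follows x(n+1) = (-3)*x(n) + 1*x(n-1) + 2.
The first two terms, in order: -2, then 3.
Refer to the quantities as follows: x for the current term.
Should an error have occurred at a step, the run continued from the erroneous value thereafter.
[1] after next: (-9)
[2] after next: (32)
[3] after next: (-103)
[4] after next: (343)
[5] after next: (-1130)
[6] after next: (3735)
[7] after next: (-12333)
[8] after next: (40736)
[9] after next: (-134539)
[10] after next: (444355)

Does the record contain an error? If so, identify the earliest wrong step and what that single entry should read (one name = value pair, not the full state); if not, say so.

1. x = -3*(3) + (1)*(-2) + (2) = -9 (no discrepancy)
2. x = -3*(-9) + (1)*(3) + (2) = 32 (no discrepancy)
3. x = -3*(32) + (1)*(-9) + (2) = -103 (no discrepancy)
4. x = -3*(-103) + (1)*(32) + (2) = 343 (exactly as logged)
5. x = -3*(343) + (1)*(-103) + (2) = -1130 (exactly as logged)
6. x = -3*(-1130) + (1)*(343) + (2) = 3735 (no discrepancy)
7. x = -3*(3735) + (1)*(-1130) + (2) = -12333 (consistent with the record)
8. x = -3*(-12333) + (1)*(3735) + (2) = 40736 (consistent with the record)
9. x = -3*(40736) + (1)*(-12333) + (2) = -134539 (verified)
10. x = -3*(-134539) + (1)*(40736) + (2) = 444355 (exactly as logged)
The whole run recomputes cleanly — no discrepancies.

no error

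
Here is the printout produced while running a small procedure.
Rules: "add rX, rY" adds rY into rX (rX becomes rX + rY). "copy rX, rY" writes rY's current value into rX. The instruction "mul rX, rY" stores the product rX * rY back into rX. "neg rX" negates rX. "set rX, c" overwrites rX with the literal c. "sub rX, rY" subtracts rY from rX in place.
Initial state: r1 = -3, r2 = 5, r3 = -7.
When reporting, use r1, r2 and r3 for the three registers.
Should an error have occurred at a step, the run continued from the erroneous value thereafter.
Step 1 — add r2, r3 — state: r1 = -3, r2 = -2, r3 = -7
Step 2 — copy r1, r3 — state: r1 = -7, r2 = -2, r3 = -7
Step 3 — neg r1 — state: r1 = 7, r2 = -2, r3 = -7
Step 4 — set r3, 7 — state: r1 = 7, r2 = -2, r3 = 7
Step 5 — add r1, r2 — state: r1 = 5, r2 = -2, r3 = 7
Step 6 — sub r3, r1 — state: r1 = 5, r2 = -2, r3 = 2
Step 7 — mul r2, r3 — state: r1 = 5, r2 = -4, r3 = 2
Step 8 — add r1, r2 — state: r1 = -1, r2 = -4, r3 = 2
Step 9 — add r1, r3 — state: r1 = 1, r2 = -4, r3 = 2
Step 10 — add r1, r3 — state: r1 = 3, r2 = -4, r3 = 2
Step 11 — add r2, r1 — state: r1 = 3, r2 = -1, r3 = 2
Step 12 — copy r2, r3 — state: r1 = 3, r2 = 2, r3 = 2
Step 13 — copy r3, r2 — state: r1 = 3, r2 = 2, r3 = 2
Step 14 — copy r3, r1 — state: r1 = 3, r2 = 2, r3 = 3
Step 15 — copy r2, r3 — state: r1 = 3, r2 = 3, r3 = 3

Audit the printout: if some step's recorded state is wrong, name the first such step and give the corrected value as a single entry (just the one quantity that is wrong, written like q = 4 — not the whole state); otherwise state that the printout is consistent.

Recomputing the run from the initial state:
step 1: r1 = -3, r2 = -2, r3 = -7
step 2: r1 = -7, r2 = -2, r3 = -7
step 3: r1 = 7, r2 = -2, r3 = -7
step 4: r1 = 7, r2 = -2, r3 = 7
step 5: r1 = 5, r2 = -2, r3 = 7
step 6: r1 = 5, r2 = -2, r3 = 2
step 7: r1 = 5, r2 = -4, r3 = 2
step 8: r1 = 1, r2 = -4, r3 = 2
step 9: r1 = 3, r2 = -4, r3 = 2
step 10: r1 = 5, r2 = -4, r3 = 2
step 11: r1 = 5, r2 = 1, r3 = 2
step 12: r1 = 5, r2 = 2, r3 = 2
step 13: r1 = 5, r2 = 2, r3 = 2
step 14: r1 = 5, r2 = 2, r3 = 5
step 15: r1 = 5, r2 = 5, r3 = 5
The first disagreement with the printout is at step 8, where the value should be r1 = 1.

step 8, r1 = 1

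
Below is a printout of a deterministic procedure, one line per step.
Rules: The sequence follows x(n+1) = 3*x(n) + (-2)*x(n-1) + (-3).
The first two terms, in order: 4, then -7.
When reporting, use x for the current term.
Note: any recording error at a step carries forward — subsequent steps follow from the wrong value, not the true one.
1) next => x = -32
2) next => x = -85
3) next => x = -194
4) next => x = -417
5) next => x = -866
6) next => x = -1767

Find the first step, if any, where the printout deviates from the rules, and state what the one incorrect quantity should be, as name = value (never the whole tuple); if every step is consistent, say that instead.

step 4, x = -415

Recomputing the run from the initial state:
step 1: x = -32
step 2: x = -85
step 3: x = -194
step 4: x = -415
step 5: x = -860
step 6: x = -1753
The first disagreement with the printout is at step 4, where the value should be x = -415.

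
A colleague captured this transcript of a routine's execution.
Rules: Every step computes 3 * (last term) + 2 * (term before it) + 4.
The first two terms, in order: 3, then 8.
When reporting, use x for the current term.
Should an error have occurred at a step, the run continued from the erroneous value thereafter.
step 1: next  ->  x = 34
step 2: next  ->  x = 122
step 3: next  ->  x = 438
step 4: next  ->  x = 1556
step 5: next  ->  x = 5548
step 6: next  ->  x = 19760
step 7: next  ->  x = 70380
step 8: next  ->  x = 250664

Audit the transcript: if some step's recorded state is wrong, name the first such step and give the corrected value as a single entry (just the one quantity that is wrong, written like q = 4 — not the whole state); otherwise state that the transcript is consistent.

step 4, x = 1562

step 1: x = 3*(8) + (2)*(3) + (4) = 34 -> exactly as logged
step 2: x = 3*(34) + (2)*(8) + (4) = 122 -> agrees with the transcript
step 3: x = 3*(122) + (2)*(34) + (4) = 438 -> verified
step 4: x = 3*(438) + (2)*(122) + (4) = 1562 -> not what was recorded
The audit stops at step 4: the recorded entry is wrong and should be x = 1562.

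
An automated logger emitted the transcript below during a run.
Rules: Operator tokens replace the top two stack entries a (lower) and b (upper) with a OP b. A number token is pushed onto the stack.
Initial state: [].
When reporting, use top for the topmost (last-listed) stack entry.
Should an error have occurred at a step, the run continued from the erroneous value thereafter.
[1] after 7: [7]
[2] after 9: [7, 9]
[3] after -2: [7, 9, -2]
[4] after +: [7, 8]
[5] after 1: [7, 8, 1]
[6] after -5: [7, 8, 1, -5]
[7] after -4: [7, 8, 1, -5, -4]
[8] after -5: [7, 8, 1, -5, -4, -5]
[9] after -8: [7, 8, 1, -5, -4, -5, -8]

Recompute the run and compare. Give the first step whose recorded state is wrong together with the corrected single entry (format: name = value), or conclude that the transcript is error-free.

1. push 7: top = 7 (exactly as logged)
2. push 9: top = 9 (agrees with the transcript)
3. push -2: top = -2 (consistent with the transcript)
4. 9 + -2 = 7 (the entry is off here)
So the first discrepancy is step 4, where the right value is top = 7.

step 4, top = 7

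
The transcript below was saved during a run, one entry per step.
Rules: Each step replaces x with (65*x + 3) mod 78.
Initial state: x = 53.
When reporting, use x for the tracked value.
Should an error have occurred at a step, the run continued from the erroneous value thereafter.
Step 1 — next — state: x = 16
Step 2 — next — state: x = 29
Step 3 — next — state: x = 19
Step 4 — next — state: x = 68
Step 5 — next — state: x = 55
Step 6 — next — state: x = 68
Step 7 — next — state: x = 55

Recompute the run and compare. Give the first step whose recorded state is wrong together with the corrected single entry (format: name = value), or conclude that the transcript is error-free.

1. x = (65*53 + 3) mod 78 = 16 (no discrepancy)
2. x = (65*16 + 3) mod 78 = 29 (no discrepancy)
3. x = (65*29 + 3) mod 78 = 16 (the entry is off here)
Conclusion: step 3 carries the first error; the entry should be x = 16.

step 3, x = 16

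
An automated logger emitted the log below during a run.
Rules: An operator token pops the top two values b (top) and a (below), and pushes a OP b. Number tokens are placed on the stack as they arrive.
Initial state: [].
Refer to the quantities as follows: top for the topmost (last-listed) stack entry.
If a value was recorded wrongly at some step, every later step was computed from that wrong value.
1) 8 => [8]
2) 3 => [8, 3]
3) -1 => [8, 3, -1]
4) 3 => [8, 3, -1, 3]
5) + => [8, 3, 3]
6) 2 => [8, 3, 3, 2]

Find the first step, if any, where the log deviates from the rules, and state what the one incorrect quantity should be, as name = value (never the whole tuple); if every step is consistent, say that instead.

step 5, top = 2

Recomputing the run from the initial state:
step 1: [8]
step 2: [8, 3]
step 3: [8, 3, -1]
step 4: [8, 3, -1, 3]
step 5: [8, 3, 2]
step 6: [8, 3, 2, 2]
The first disagreement with the log is at step 5, where the value should be top = 2.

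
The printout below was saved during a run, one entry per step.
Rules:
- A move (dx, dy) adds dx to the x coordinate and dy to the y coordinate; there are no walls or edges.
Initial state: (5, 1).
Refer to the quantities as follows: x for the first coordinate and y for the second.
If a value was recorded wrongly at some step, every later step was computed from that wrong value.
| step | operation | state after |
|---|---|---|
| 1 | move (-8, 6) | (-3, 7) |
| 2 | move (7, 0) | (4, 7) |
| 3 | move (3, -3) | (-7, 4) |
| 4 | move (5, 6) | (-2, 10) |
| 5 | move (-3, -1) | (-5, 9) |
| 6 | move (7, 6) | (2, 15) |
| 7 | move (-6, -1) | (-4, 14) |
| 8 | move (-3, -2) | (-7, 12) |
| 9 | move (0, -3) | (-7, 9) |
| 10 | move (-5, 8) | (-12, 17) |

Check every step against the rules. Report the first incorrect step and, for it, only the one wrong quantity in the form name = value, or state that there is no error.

Step 1: x = 5 + (-8) = -3, y = 1 + (6) = 7 — agrees with the printout.
Step 2: x = -3 + (7) = 4, y = 7 + (0) = 7 — exactly as logged.
Step 3: x = 4 + (3) = 7, y = 7 + (-3) = 4 — this is not what the printout shows.
The earliest wrong entry is at step 3: it should read x = 7.

step 3, x = 7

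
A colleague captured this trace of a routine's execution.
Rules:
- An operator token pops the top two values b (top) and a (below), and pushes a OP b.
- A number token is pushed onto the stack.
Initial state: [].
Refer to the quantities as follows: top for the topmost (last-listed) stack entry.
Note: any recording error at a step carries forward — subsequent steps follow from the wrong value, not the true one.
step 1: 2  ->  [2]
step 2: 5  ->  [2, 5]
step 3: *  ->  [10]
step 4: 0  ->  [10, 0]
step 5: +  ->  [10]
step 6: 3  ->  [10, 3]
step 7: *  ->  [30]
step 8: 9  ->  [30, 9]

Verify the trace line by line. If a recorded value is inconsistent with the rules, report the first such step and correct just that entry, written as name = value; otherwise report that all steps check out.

Recomputing the run from the initial state:
step 1: [2]
step 2: [2, 5]
step 3: [10]
step 4: [10, 0]
step 5: [10]
step 6: [10, 3]
step 7: [30]
step 8: [30, 9]
This matches the trace at every step.

no error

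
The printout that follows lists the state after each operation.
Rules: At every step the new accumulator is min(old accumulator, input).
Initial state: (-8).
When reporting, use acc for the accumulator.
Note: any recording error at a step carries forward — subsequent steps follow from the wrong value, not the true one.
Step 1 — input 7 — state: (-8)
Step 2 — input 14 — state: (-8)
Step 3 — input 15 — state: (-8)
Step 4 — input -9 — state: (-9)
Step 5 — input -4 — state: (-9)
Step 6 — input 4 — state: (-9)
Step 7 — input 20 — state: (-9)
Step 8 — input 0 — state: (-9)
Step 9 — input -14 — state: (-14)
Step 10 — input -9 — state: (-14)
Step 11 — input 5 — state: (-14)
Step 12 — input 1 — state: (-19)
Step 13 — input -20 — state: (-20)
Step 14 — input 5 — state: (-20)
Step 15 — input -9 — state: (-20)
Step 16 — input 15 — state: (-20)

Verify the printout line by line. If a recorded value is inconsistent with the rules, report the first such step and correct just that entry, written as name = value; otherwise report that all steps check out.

Recomputing the run from the initial state:
step 1: acc = -8
step 2: acc = -8
step 3: acc = -8
step 4: acc = -9
step 5: acc = -9
step 6: acc = -9
step 7: acc = -9
step 8: acc = -9
step 9: acc = -14
step 10: acc = -14
step 11: acc = -14
step 12: acc = -14
step 13: acc = -20
step 14: acc = -20
step 15: acc = -20
step 16: acc = -20
The first disagreement with the printout is at step 12, where the value should be acc = -14.

step 12, acc = -14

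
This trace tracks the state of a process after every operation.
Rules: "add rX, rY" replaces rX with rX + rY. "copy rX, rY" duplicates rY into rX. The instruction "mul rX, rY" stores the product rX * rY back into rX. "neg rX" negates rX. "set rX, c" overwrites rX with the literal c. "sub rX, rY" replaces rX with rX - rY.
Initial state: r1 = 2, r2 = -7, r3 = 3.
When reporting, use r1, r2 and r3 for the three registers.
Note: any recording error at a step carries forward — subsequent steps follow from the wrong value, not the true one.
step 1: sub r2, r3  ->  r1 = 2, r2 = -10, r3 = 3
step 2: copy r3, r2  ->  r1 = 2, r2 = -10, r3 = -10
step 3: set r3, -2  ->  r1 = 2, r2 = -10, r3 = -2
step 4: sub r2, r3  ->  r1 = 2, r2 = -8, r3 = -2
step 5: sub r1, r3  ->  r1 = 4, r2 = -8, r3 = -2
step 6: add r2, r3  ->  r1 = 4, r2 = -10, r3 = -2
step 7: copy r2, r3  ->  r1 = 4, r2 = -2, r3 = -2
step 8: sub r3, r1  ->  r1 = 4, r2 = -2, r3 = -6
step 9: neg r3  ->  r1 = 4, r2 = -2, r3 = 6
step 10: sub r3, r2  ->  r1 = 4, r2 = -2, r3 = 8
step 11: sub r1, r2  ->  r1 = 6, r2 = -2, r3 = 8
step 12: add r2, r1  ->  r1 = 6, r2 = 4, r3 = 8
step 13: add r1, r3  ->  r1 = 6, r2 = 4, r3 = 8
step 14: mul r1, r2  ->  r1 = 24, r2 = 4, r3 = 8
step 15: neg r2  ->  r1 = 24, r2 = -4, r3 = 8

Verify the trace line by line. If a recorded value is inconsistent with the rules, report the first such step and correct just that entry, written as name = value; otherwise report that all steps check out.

step 13, r1 = 14

step 1: r2 = -7 - 3 = -10 -> no discrepancy
step 2: r3 = -10 -> same as recorded
step 3: r3 = -2 -> no discrepancy
step 4: r2 = -10 - -2 = -8 -> no discrepancy
step 5: r1 = 2 - -2 = 4 -> same as recorded
step 6: r2 = -8 + -2 = -10 -> exactly as logged
step 7: r2 = -2 -> matches
step 8: r3 = -2 - 4 = -6 -> confirmed correct
step 9: r3 = -(-6) = 6 -> exactly as logged
step 10: r3 = 6 - -2 = 8 -> verified
step 11: r1 = 4 - -2 = 6 -> consistent with the trace
step 12: r2 = -2 + 6 = 4 -> checks out
step 13: r1 = 6 + 8 = 14 -> first mismatch against the trace
Conclusion: step 13 carries the first error; the entry should be r1 = 14.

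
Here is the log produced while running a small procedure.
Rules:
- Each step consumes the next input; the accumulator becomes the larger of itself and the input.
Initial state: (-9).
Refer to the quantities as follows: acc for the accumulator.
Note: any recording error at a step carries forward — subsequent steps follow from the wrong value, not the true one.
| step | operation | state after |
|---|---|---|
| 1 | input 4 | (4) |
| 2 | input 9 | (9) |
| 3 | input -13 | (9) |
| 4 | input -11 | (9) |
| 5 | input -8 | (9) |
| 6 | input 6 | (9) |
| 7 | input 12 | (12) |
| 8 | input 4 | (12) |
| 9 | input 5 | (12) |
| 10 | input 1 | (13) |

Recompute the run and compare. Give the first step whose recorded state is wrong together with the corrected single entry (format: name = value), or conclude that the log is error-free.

step 10, acc = 12

Recomputing the run from the initial state:
step 1: acc = 4
step 2: acc = 9
step 3: acc = 9
step 4: acc = 9
step 5: acc = 9
step 6: acc = 9
step 7: acc = 12
step 8: acc = 12
step 9: acc = 12
step 10: acc = 12
The first disagreement with the log is at step 10, where the value should be acc = 12.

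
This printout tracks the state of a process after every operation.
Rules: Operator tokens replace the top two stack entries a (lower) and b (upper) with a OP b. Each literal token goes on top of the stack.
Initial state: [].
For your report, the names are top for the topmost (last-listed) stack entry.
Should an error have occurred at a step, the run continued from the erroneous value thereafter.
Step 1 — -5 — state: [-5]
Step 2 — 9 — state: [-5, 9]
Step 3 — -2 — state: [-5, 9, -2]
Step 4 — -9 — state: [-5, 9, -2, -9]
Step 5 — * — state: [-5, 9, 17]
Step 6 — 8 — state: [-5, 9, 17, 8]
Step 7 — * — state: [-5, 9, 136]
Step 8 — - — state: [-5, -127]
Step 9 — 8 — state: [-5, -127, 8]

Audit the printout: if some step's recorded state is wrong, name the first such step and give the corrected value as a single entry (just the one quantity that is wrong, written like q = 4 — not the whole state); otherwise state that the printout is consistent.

step 5, top = 18

Step 1: push -5: top = -5 — same as recorded.
Step 2: push 9: top = 9 — checks out.
Step 3: push -2: top = -2 — agrees with the printout.
Step 4: push -9: top = -9 — exactly as logged.
Step 5: -2 * -9 = 18 — the recorded entry deviates here.
First deviation found at step 5; the corrected entry is top = 18.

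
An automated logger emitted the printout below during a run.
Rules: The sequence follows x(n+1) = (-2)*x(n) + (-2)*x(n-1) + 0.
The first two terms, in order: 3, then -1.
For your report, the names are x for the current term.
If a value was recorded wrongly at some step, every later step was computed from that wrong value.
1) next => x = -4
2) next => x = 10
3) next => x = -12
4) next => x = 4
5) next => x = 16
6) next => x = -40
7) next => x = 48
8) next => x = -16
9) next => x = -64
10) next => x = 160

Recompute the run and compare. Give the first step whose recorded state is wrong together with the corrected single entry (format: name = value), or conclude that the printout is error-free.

no error

Recomputing the run from the initial state:
step 1: x = -4
step 2: x = 10
step 3: x = -12
step 4: x = 4
step 5: x = 16
step 6: x = -40
step 7: x = 48
step 8: x = -16
step 9: x = -64
step 10: x = 160
This matches the printout at every step.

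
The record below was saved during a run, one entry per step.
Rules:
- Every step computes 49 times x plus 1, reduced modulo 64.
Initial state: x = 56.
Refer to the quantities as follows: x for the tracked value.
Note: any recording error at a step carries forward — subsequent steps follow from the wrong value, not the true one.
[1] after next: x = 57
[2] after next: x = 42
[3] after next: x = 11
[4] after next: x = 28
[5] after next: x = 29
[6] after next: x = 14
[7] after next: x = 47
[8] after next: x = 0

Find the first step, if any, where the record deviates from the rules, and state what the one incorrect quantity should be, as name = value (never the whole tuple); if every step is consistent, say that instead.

Recomputing the run from the initial state:
step 1: x = 57
step 2: x = 42
step 3: x = 11
step 4: x = 28
step 5: x = 29
step 6: x = 14
step 7: x = 47
step 8: x = 0
This matches the record at every step.

no error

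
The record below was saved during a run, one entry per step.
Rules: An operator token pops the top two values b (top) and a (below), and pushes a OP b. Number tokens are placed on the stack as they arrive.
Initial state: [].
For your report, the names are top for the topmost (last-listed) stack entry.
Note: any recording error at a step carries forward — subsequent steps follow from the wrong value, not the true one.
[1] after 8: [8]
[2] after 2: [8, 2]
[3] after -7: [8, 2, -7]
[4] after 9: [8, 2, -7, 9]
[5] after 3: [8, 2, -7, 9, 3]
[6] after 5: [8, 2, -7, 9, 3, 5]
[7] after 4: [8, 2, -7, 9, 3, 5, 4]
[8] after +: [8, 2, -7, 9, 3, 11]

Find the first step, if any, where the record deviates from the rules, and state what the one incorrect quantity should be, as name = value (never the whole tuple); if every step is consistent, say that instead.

1. push 8: top = 8 (same as recorded)
2. push 2: top = 2 (in agreement)
3. push -7: top = -7 (confirmed correct)
4. push 9: top = 9 (confirmed correct)
5. push 3: top = 3 (in agreement)
6. push 5: top = 5 (exactly as logged)
7. push 4: top = 4 (same as recorded)
8. 5 + 4 = 9 (the record has a different value)
Conclusion: step 8 carries the first error; the entry should be top = 9.

step 8, top = 9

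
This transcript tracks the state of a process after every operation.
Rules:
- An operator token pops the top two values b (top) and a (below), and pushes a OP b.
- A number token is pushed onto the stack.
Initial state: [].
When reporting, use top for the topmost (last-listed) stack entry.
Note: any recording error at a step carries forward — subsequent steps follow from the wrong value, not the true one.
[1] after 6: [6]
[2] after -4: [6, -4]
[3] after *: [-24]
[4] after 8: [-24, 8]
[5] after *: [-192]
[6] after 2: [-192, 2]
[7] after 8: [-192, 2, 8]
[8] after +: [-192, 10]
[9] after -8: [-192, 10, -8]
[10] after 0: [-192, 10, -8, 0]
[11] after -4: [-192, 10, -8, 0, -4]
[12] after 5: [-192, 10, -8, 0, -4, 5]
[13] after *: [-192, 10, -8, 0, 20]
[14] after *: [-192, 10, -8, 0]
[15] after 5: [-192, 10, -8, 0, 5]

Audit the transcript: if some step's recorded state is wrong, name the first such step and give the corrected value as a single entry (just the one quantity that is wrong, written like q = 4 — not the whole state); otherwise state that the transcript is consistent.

step 13, top = -20

Recomputing the run from the initial state:
step 1: [6]
step 2: [6, -4]
step 3: [-24]
step 4: [-24, 8]
step 5: [-192]
step 6: [-192, 2]
step 7: [-192, 2, 8]
step 8: [-192, 10]
step 9: [-192, 10, -8]
step 10: [-192, 10, -8, 0]
step 11: [-192, 10, -8, 0, -4]
step 12: [-192, 10, -8, 0, -4, 5]
step 13: [-192, 10, -8, 0, -20]
step 14: [-192, 10, -8, 0]
step 15: [-192, 10, -8, 0, 5]
The first disagreement with the transcript is at step 13, where the value should be top = -20.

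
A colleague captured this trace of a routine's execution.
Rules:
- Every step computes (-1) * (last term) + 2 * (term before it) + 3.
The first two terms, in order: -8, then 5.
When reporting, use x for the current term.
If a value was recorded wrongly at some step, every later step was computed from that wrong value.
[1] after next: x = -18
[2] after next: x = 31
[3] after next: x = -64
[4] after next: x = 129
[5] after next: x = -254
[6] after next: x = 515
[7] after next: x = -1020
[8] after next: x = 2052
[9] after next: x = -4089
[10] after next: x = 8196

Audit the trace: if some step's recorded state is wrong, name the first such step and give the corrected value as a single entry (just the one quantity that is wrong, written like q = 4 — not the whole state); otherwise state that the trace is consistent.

step 8, x = 2053

Recomputing the run from the initial state:
step 1: x = -18
step 2: x = 31
step 3: x = -64
step 4: x = 129
step 5: x = -254
step 6: x = 515
step 7: x = -1020
step 8: x = 2053
step 9: x = -4090
step 10: x = 8199
The first disagreement with the trace is at step 8, where the value should be x = 2053.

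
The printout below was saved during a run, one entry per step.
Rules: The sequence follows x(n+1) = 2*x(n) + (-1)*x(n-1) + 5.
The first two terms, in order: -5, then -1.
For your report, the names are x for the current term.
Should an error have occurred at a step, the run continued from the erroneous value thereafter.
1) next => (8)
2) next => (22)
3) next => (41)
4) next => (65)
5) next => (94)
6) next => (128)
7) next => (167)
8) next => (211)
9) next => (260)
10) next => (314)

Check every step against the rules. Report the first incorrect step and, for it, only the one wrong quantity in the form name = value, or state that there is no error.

no error

Recomputing the run from the initial state:
step 1: x = 8
step 2: x = 22
step 3: x = 41
step 4: x = 65
step 5: x = 94
step 6: x = 128
step 7: x = 167
step 8: x = 211
step 9: x = 260
step 10: x = 314
This matches the printout at every step.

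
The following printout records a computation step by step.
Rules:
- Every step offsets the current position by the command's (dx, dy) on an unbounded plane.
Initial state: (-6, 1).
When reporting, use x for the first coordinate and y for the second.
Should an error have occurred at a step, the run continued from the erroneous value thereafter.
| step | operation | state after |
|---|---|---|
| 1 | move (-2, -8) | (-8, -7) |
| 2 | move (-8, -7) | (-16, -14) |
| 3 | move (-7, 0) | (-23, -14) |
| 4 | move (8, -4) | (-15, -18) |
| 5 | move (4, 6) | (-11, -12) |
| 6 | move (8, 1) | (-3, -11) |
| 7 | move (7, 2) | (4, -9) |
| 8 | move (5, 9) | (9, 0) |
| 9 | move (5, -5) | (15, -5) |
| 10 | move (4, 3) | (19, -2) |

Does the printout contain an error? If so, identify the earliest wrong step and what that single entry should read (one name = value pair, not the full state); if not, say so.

Recomputing the run from the initial state:
step 1: x = -8, y = -7
step 2: x = -16, y = -14
step 3: x = -23, y = -14
step 4: x = -15, y = -18
step 5: x = -11, y = -12
step 6: x = -3, y = -11
step 7: x = 4, y = -9
step 8: x = 9, y = 0
step 9: x = 14, y = -5
step 10: x = 18, y = -2
The first disagreement with the printout is at step 9, where the value should be x = 14.

step 9, x = 14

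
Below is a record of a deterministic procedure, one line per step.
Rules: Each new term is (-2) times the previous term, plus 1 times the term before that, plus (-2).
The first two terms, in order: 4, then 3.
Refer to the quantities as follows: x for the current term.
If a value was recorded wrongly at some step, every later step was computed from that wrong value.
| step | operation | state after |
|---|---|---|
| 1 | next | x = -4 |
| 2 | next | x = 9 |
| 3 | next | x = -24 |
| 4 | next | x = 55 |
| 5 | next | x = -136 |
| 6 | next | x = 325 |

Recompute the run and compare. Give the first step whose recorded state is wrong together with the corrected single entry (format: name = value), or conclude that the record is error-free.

step 1: x = -2*(3) + (1)*(4) + (-2) = -4 -> in agreement
step 2: x = -2*(-4) + (1)*(3) + (-2) = 9 -> agrees with the record
step 3: x = -2*(9) + (1)*(-4) + (-2) = -24 -> consistent with the record
step 4: x = -2*(-24) + (1)*(9) + (-2) = 55 -> confirmed correct
step 5: x = -2*(55) + (1)*(-24) + (-2) = -136 -> exactly as logged
step 6: x = -2*(-136) + (1)*(55) + (-2) = 325 -> no discrepancy
All entries verified; no error found.

no error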